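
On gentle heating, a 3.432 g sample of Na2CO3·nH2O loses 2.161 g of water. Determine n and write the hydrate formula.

Mass of anhydrous Na2CO3 = 3.432 − 2.161 = 1.271 g
mol H2O = 2.161 / 18.02 = 0.1199
Molar mass of Na2CO3 = 105.99 g/mol → mol Na2CO3 = 1.271 / 105.99 = 0.01199
n = 0.1199 / 0.01199 = 10.00 ≈ 10 → Na2CO3·10H2O

Na2CO3·10H2O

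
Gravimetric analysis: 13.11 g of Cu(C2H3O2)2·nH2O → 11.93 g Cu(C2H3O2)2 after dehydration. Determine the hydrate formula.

Mass of water lost = 13.11 − 11.93 = 1.18 g → 1.18 / 18.02 = 0.06548 mol H2O
Molar mass of Cu(C2H3O2)2 = 181.64 g/mol → mol Cu(C2H3O2)2 = 11.93 / 181.64 = 0.06568
n = 0.06548 / 0.06568 = 1.00 ≈ 1 → Cu(C2H3O2)2·H2O

Cu(C2H3O2)2·H2O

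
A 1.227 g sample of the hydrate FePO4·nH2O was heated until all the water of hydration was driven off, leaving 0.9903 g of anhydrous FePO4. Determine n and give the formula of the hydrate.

Mass of water lost = 1.227 − 0.9903 = 0.2367 g → 0.2367 / 18.02 = 0.01314 mol H2O
Molar mass of FePO4 = 150.82 g/mol → mol FePO4 = 0.9903 / 150.82 = 0.006566
n = 0.01314 / 0.006566 = 2.00 ≈ 2 → FePO4·2H2O

FePO4·2H2O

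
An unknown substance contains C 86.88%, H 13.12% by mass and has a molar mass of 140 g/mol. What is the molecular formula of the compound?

C10H18

Assume 100 g: 86.88 g C, 13.12 g H.
n(C) = 86.88/12.01 = 7.234, n(H) = 13.12/1.008 = 13.02
Smallest is C at 7.234 mol; normalising gives C 1.000, H 1.799
Scaling by 5: C 5.00, H 9.00 → C5H9
Empirical-formula mass = 69.12 g/mol
n = 140 / 69.12 = 2.03 ≈ 2
Molecular formula = (C5H9)×2 = C10H18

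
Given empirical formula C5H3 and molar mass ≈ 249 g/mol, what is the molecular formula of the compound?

C20H12

Empirical-formula mass = 63.07 g/mol
n = 249 / 63.07 = 3.95 ≈ 4
Molecular formula = (C5H3)4 = C20H12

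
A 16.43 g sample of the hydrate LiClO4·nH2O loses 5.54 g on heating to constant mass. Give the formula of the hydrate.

Mass of anhydrous LiClO4 = 16.43 − 5.54 = 10.89 g
mol H2O = 5.54 / 18.02 = 0.3074
Molar mass of LiClO4 = 106.39 g/mol → mol LiClO4 = 10.89 / 106.39 = 0.1024
n = 0.3074 / 0.1024 = 3.00 ≈ 3 → LiClO4·3H2O

LiClO4·3H2O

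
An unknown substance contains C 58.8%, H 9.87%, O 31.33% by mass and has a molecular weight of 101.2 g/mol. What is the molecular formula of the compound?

C5H10O2

Assume 100 g: 58.8 g C, 9.87 g H, 31.33 g O.
Moles — C: 58.8 / 12.01 = 4.896 mol; H: 9.87 / 1.008 = 9.792 mol; O: 31.33 / 16.00 = 1.958 mol
Divide by the smallest (1.958 mol O): C 2.500, H 5.001, O 1.000
Multiply by 2: C 5.00, H 10.00, O 2.00 → C5H10O2
Empirical-formula mass = 102.13 g/mol
n = 101.2 / 102.13 = 0.99 ≈ 1
Molecular formula = empirical formula = C5H10O2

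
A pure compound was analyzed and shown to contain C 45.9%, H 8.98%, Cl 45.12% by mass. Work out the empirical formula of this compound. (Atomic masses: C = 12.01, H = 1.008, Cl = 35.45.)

Assume 100 g: 45.9 g C, 8.98 g H, 45.12 g Cl.
Moles — C: 45.9 / 12.01 = 3.822 mol; H: 8.98 / 1.008 = 8.909 mol; Cl: 45.12 / 35.45 = 1.273 mol
Ratios (÷ 1.273): C 3.003, H 6.999, Cl 1.000
→ C3H7Cl

C3H7Cl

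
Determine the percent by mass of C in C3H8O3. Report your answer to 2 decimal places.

39.12%

Molar mass = 3(12.01) + 8(1.008) + 3(16.00) = 92.094 g/mol
Mass of C per mole = 3 × 12.01 = 36.030 g
% C = 36.030 / 92.094 × 100 = 39.12%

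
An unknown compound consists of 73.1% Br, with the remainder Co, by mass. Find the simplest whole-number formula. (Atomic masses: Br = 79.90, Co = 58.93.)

Assume 100 g: 73.1 g Br, 26.9 g Co.
Moles — Br: 73.1 / 79.90 = 0.9149 mol; Co: 26.9 / 58.93 = 0.4565 mol
Smallest is Co at 0.4565 mol; normalising gives Br 2.004, Co 1.000
→ Br2Co

Br2Co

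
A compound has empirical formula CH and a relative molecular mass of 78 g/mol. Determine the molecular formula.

C6H6

Empirical-formula mass = 13.02 g/mol
n = 78 / 13.02 = 5.99 ≈ 6
Molecular formula = (CH)6 = C6H6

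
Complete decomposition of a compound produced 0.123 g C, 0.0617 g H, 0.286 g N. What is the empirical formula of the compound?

CH6N2

Moles — C: 0.123 / 12.01 = 0.01024 mol; H: 0.0617 / 1.008 = 0.06121 mol; N: 0.286 / 14.01 = 0.02041 mol
Smallest is C at 0.01024 mol; normalising gives C 1.000, H 5.977, N 1.993
≈ 1:6:2 → CH6N2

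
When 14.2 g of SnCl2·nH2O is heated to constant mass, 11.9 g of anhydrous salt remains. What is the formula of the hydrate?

SnCl2·2H2O

Mass of water lost = 14.2 − 11.9 = 2.3 g → 2.3 / 18.02 = 0.1276 mol H2O
Molar mass of SnCl2 = 189.61 g/mol → mol SnCl2 = 11.9 / 189.61 = 0.06276
n = 0.1276 / 0.06276 = 2.03 ≈ 2 → SnCl2·2H2O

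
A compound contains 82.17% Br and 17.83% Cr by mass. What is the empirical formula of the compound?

Assume 100 g: 82.17 g Br, 17.83 g Cr.
Br: 82.17 g ÷ 79.90 g/mol = 1.028 mol
Cr: 17.83 g ÷ 52.00 g/mol = 0.3429 mol
Divide by the smallest (0.3429 mol Cr): Br 2.999, Cr 1.000
Ratio ≈ 3:1, so the empirical formula is Br3Cr

Br3Cr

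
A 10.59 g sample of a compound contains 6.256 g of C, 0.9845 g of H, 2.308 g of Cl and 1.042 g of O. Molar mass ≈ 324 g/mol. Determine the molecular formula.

n(C) = 6.256/12.01 = 0.5209, n(H) = 0.9845/1.008 = 0.9767, n(Cl) = 2.308/35.45 = 0.06511, n(O) = 1.042/16.00 = 0.06513
Ratios (÷ 0.06511): C 8.001, H 15.002, Cl 1.000, O 1.000
≈ 8:15:1:1 → C8H15ClO
Empirical-formula mass = 162.65 g/mol
n = 324 / 162.65 = 1.99 ≈ 2
Molecular formula = (C8H15ClO)×2 = C16H30Cl2O2

C16H30Cl2O2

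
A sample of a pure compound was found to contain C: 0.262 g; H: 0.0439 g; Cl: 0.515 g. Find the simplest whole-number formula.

C3H6Cl2

C: 0.262 g ÷ 12.01 g/mol = 0.02182 mol
H: 0.0439 g ÷ 1.008 g/mol = 0.04355 mol
Cl: 0.515 g ÷ 35.45 g/mol = 0.01453 mol
Smallest is Cl at 0.01453 mol; normalising gives C 1.502, H 2.998, Cl 1.000
×2: C 3.00, H 6.00, Cl 2.00 → C3H6Cl2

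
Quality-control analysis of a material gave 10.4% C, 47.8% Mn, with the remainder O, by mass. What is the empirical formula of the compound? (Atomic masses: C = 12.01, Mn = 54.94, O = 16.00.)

Assume 100 g: 10.4 g C, 47.8 g Mn, 41.8 g O.
Moles — C: 10.4 / 12.01 = 0.8659 mol; Mn: 47.8 / 54.94 = 0.87 mol; O: 41.8 / 16.00 = 2.612 mol
Smallest is C at 0.8659 mol; normalising gives C 1.000, Mn 1.005, O 3.017
→ CMnO3

CMnO3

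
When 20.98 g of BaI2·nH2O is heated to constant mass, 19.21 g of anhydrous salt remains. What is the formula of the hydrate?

Mass of water lost = 20.98 − 19.21 = 1.77 g → 1.77 / 18.02 = 0.09822 mol H2O
Molar mass of BaI2 = 391.13 g/mol → mol BaI2 = 19.21 / 391.13 = 0.04911
n = 0.09822 / 0.04911 = 2.00 ≈ 2 → BaI2·2H2O

BaI2·2H2O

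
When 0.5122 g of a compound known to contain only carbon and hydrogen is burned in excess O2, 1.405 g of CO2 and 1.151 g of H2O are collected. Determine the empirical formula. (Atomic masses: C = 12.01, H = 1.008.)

mol C = 1.405 / 44.01 = 0.03192; mass C = 0.03192 × 12.01 = 0.3834 g
mol H = 2 × (1.151 / 18.02) = 0.1277; mass H = 0.1277 × 1.008 = 0.1288 g
Divide by the smallest (0.03192 mol C): C 1.000, H 4.002
→ CH4

CH4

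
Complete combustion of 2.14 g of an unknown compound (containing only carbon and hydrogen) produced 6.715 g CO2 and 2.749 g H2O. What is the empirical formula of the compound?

CH2

mol C = 6.715 / 44.01 = 0.1526; mass C = 0.1526 × 12.01 = 1.832 g
mol H = 2 × (2.749 / 18.02) = 0.3051; mass H = 0.3051 × 1.008 = 0.3075 g
Divide by the smallest (0.1526 mol C): C 1.000, H 2.000
≈ 1:2 → CH2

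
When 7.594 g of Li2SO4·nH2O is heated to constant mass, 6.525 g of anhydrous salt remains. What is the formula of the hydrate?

Li2SO4·H2O

Mass of water lost = 7.594 − 6.525 = 1.069 g → 1.069 / 18.02 = 0.05932 mol H2O
Molar mass of Li2SO4 = 109.95 g/mol → mol Li2SO4 = 6.525 / 109.95 = 0.05935
n = 0.05932 / 0.05935 = 1.00 ≈ 1 → Li2SO4·H2O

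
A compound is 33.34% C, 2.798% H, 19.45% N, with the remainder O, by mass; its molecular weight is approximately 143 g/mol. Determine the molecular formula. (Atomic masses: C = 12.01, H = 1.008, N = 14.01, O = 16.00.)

C4H4N2O4

Assume 100 g: 33.34 g C, 2.798 g H, 19.45 g N, 44.412 g O.
Moles — C: 33.34 / 12.01 = 2.776 mol; H: 2.798 / 1.008 = 2.776 mol; N: 19.45 / 14.01 = 1.388 mol; O: 44.412 / 16.00 = 2.776 mol
Smallest is N at 1.388 mol; normalising gives C 2.000, H 1.999, N 1.000, O 1.999
Ratio ≈ 2:2:1:2, so the empirical formula is C2H2NO2
Empirical-formula mass = 72.05 g/mol
n = 143 / 72.05 = 1.98 ≈ 2
Molecular formula = (C2H2NO2)×2 = C4H4N2O4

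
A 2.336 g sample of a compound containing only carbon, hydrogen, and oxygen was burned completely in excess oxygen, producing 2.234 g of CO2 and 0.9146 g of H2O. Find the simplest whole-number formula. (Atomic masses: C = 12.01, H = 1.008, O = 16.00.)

CH2O2

mol C = 2.234 / 44.01 = 0.05076; mass C = 0.05076 × 12.01 = 0.6096 g
mol H = 2 × (0.9146 / 18.02) = 0.1015; mass H = 0.1015 × 1.008 = 0.1023 g
mass O = 2.336 − (0.7120) = 1.624 g → mol O = 0.1015
Smallest is C at 0.05076 mol; normalising gives C 1.000, H 2.000, O 2.000
Ratio ≈ 1:2:2, so the empirical formula is CH2O2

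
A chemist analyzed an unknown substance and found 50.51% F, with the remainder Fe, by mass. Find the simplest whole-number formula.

F3Fe

Assume 100 g: 50.51 g F, 49.49 g Fe.
n(F) = 50.51/19.00 = 2.658, n(Fe) = 49.49/55.85 = 0.8861
Divide by the smallest (0.8861 mol Fe): F 3.000, Fe 1.000
≈ 3:1 → F3Fe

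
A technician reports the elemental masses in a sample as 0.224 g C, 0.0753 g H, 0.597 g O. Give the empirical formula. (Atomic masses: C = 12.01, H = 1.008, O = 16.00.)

CH4O2

Moles — C: 0.224 / 12.01 = 0.01865 mol; H: 0.0753 / 1.008 = 0.0747 mol; O: 0.597 / 16.00 = 0.03731 mol
Smallest is C at 0.01865 mol; normalising gives C 1.000, H 4.005, O 2.001
→ CH4O2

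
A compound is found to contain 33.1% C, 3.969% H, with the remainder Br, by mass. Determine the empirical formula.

Assume 100 g: 33.1 g C, 3.969 g H, 62.931 g Br.
C: 33.1 g ÷ 12.01 g/mol = 2.756 mol
H: 3.969 g ÷ 1.008 g/mol = 3.938 mol
Br: 62.931 g ÷ 79.90 g/mol = 0.7876 mol
Divide by the smallest (0.7876 mol Br): C 3.499, H 4.999, Br 1.000
×2: C 7.00, H 10.00, Br 2.00 → C7H10Br2

C7H10Br2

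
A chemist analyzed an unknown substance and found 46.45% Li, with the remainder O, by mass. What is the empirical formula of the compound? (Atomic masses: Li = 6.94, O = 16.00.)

Li2O

Assume 100 g: 46.45 g Li, 53.55 g O.
Moles — Li: 46.45 / 6.94 = 6.693 mol; O: 53.55 / 16.00 = 3.347 mol
Smallest is O at 3.347 mol; normalising gives Li 2.000, O 1.000
Ratio ≈ 2:1, so the empirical formula is Li2O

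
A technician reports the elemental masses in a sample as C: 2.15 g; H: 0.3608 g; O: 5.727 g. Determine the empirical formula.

C: 2.15 g ÷ 12.01 g/mol = 0.179 mol
H: 0.3608 g ÷ 1.008 g/mol = 0.3579 mol
O: 5.727 g ÷ 16.00 g/mol = 0.3579 mol
Smallest is C at 0.179 mol; normalising gives C 1.000, H 1.999, O 1.999
≈ 1:2:2 → CH2O2

CH2O2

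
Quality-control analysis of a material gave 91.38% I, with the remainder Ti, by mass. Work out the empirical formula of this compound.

Assume 100 g: 91.38 g I, 8.62 g Ti.
Moles — I: 91.38 / 126.90 = 0.7201 mol; Ti: 8.62 / 47.87 = 0.1801 mol
Ratios (÷ 0.1801): I 3.999, Ti 1.000
≈ 4:1 → I4Ti

I4Ti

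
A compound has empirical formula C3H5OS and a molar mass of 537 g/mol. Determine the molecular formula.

Empirical-formula mass = 89.14 g/mol
n = 537 / 89.14 = 6.02 ≈ 6
Molecular formula = (C3H5OS)6 = C18H30O6S6

C18H30O6S6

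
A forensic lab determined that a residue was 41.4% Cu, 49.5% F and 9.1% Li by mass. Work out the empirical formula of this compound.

Assume 100 g: 41.4 g Cu, 49.5 g F, 9.1 g Li.
Moles — Cu: 41.4 / 63.55 = 0.6515 mol; F: 49.5 / 19.00 = 2.605 mol; Li: 9.1 / 6.94 = 1.311 mol
Smallest is Cu at 0.6515 mol; normalising gives Cu 1.000, F 3.999, Li 2.013
Ratio ≈ 1:4:2, so the empirical formula is CuF4Li2

CuF4Li2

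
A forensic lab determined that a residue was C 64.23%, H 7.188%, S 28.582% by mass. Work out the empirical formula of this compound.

Assume 100 g: 64.23 g C, 7.188 g H, 28.582 g S.
n(C) = 64.23/12.01 = 5.348, n(H) = 7.188/1.008 = 7.131, n(S) = 28.582/32.07 = 0.8912
Divide by the smallest (0.8912 mol S): C 6.001, H 8.001, S 1.000
Ratio ≈ 6:8:1, so the empirical formula is C6H8S

C6H8S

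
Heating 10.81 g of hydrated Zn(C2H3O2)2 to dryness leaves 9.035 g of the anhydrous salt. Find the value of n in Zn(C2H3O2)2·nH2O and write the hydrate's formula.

Mass of water lost = 10.81 − 9.035 = 1.775 g → 1.775 / 18.02 = 0.0985 mol H2O
Molar mass of Zn(C2H3O2)2 = 183.47 g/mol → mol Zn(C2H3O2)2 = 9.035 / 183.47 = 0.04925
n = 0.0985 / 0.04925 = 2.00 ≈ 2 → Zn(C2H3O2)2·2H2O

Zn(C2H3O2)2·2H2O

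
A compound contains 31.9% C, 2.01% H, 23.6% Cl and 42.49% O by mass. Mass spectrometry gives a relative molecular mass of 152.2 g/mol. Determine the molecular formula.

Assume 100 g: 31.9 g C, 2.01 g H, 23.6 g Cl, 42.49 g O.
n(C) = 31.9/12.01 = 2.656, n(H) = 2.01/1.008 = 1.994, n(Cl) = 23.6/35.45 = 0.6657, n(O) = 42.49/16.00 = 2.656
Divide by the smallest (0.6657 mol Cl): C 3.990, H 2.995, Cl 1.000, O 3.989
Ratio ≈ 4:3:1:4, so the empirical formula is C4H3ClO4
Empirical-formula mass = 150.51 g/mol
n = 152.2 / 150.51 = 1.01 ≈ 1
Molecular formula = empirical formula = C4H3ClO4

C4H3ClO4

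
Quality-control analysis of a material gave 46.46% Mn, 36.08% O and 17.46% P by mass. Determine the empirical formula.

Mn3O8P2

Assume 100 g: 46.46 g Mn, 36.08 g O, 17.46 g P.
Mn: 46.46 g ÷ 54.94 g/mol = 0.8456 mol
O: 36.08 g ÷ 16.00 g/mol = 2.255 mol
P: 17.46 g ÷ 30.97 g/mol = 0.5638 mol
Smallest is P at 0.5638 mol; normalising gives Mn 1.500, O 4.000, P 1.000
Multiply by 2: Mn 3.00, O 8.00, P 2.00 → Mn3O8P2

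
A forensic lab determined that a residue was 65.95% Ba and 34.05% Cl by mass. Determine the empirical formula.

Assume 100 g: 65.95 g Ba, 34.05 g Cl.
Ba: 65.95 g ÷ 137.33 g/mol = 0.4802 mol
Cl: 34.05 g ÷ 35.45 g/mol = 0.9605 mol
Smallest is Ba at 0.4802 mol; normalising gives Ba 1.000, Cl 2.000
→ BaCl2

BaCl2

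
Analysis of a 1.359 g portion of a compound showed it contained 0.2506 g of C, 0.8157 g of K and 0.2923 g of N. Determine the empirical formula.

Moles — C: 0.2506 / 12.01 = 0.02087 mol; K: 0.8157 / 39.10 = 0.02086 mol; N: 0.2923 / 14.01 = 0.02086 mol
Smallest is K at 0.02086 mol; normalising gives C 1.000, K 1.000, N 1.000
→ CKN

CKN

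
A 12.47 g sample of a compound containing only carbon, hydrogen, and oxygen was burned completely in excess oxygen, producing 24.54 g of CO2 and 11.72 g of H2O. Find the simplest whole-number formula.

mol C = 24.54 / 44.01 = 0.5576; mass C = 0.5576 × 12.01 = 6.697 g
mol H = 2 × (11.72 / 18.02) = 1.301; mass H = 1.301 × 1.008 = 1.311 g
mass O = 12.47 − (8.008) = 4.462 g → mol O = 0.2789
Divide by the smallest (0.2789 mol O): C 1.999, H 4.664, O 1.000
×3: C 6.00, H 13.99, O 3.00 → C6H14O3

C6H14O3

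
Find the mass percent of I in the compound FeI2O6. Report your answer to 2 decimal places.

62.57%

Molar mass = 1(55.85) + 2(126.90) + 6(16.00) = 405.650 g/mol
Mass of I per mole = 2 × 126.90 = 253.800 g
% I = 253.800 / 405.650 × 100 = 62.57%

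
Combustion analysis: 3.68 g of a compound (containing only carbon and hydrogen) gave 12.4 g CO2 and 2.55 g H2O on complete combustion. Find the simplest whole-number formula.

mol C = 12.4 / 44.01 = 0.2818; mass C = 0.2818 × 12.01 = 3.384 g
mol H = 2 × (2.55 / 18.02) = 0.2830; mass H = 0.2830 × 1.008 = 0.2853 g
Divide by the smallest (0.2818 mol C): C 1.000, H 1.004
≈ 1:1 → CH

CH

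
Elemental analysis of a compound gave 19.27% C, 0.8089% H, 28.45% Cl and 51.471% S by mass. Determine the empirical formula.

Assume 100 g: 19.27 g C, 0.8089 g H, 28.45 g Cl, 51.471 g S.
Moles — C: 19.27 / 12.01 = 1.604 mol; H: 0.8089 / 1.008 = 0.8025 mol; Cl: 28.45 / 35.45 = 0.8025 mol; S: 51.471 / 32.07 = 1.605 mol
Ratios (÷ 0.8025): C 1.999, H 1.000, Cl 1.000, S 2.000
→ C2HClS2

C2HClS2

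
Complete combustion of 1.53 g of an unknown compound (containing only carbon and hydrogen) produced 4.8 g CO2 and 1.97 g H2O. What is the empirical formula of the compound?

CH2

mol C = 4.8 / 44.01 = 0.1091; mass C = 0.1091 × 12.01 = 1.310 g
mol H = 2 × (1.97 / 18.02) = 0.2186; mass H = 0.2186 × 1.008 = 0.2204 g
Smallest is C at 0.1091 mol; normalising gives C 1.000, H 2.005
→ CH2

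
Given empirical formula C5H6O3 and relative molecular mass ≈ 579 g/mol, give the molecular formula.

Empirical-formula mass = 114.10 g/mol
n = 579 / 114.10 = 5.07 ≈ 5
Molecular formula = (C5H6O3)5 = C25H30O15

C25H30O15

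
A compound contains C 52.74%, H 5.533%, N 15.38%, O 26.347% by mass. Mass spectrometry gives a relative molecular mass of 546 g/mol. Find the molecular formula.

C24H30N6O9

Assume 100 g: 52.74 g C, 5.533 g H, 15.38 g N, 26.347 g O.
Moles — C: 52.74 / 12.01 = 4.391 mol; H: 5.533 / 1.008 = 5.489 mol; N: 15.38 / 14.01 = 1.098 mol; O: 26.347 / 16.00 = 1.647 mol
Smallest is N at 1.098 mol; normalising gives C 4.000, H 5.000, N 1.000, O 1.500
×2: C 8.00, H 10.00, N 2.00, O 3.00 → C8H10N2O3
Empirical-formula mass = 182.18 g/mol
n = 546 / 182.18 = 3.00 ≈ 3
Molecular formula = (C8H10N2O3)×3 = C24H30N6O9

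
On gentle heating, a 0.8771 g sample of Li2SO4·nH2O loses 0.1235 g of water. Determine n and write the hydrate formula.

Mass of anhydrous Li2SO4 = 0.8771 − 0.1235 = 0.7536 g
mol H2O = 0.1235 / 18.02 = 0.006853
Molar mass of Li2SO4 = 109.95 g/mol → mol Li2SO4 = 0.7536 / 109.95 = 0.006854
n = 0.006853 / 0.006854 = 1.00 ≈ 1 → Li2SO4·H2O

Li2SO4·H2O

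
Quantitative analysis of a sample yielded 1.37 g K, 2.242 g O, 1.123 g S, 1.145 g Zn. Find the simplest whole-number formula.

n(K) = 1.37/39.10 = 0.03504, n(O) = 2.242/16.00 = 0.1401, n(S) = 1.123/32.07 = 0.03502, n(Zn) = 1.145/65.38 = 0.01751
Smallest is Zn at 0.01751 mol; normalising gives K 2.001, O 8.001, S 1.999, Zn 1.000
→ K2O8S2Zn

K2O8S2Zn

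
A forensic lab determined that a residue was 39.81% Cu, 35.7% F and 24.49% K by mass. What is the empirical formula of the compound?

Assume 100 g: 39.81 g Cu, 35.7 g F, 24.49 g K.
Moles — Cu: 39.81 / 63.55 = 0.6264 mol; F: 35.7 / 19.00 = 1.879 mol; K: 24.49 / 39.10 = 0.6263 mol
Smallest is K at 0.6263 mol; normalising gives Cu 1.000, F 3.000, K 1.000
≈ 1:3:1 → CuF3K

CuF3K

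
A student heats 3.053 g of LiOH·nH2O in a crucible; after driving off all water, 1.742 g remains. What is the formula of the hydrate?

Mass of water lost = 3.053 − 1.742 = 1.311 g → 1.311 / 18.02 = 0.07275 mol H2O
Molar mass of LiOH = 23.95 g/mol → mol LiOH = 1.742 / 23.95 = 0.07274
n = 0.07275 / 0.07274 = 1.00 ≈ 1 → LiOH·H2O

LiOH·H2O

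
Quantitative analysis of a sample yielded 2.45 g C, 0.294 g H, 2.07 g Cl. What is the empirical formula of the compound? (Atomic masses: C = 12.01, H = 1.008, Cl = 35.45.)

C7H10Cl2

C: 2.45 g ÷ 12.01 g/mol = 0.204 mol
H: 0.294 g ÷ 1.008 g/mol = 0.2917 mol
Cl: 2.07 g ÷ 35.45 g/mol = 0.05839 mol
Smallest is Cl at 0.05839 mol; normalising gives C 3.494, H 4.995, Cl 1.000
Scaling by 2: C 6.99, H 9.99, Cl 2.00 → C7H10Cl2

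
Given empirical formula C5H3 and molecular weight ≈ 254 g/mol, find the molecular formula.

Empirical-formula mass = 63.07 g/mol
n = 254 / 63.07 = 4.03 ≈ 4
Molecular formula = (C5H3)4 = C20H12

C20H12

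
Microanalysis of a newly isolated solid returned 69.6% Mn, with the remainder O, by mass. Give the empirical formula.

Assume 100 g: 69.6 g Mn, 30.4 g O.
Moles — Mn: 69.6 / 54.94 = 1.267 mol; O: 30.4 / 16.00 = 1.9 mol
Divide by the smallest (1.267 mol Mn): Mn 1.000, O 1.500
×2: Mn 2.00, O 3.00 → Mn2O3

Mn2O3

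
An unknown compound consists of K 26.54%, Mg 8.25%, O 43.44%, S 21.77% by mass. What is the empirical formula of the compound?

Assume 100 g: 26.54 g K, 8.25 g Mg, 43.44 g O, 21.77 g S.
n(K) = 26.54/39.10 = 0.6788, n(Mg) = 8.25/24.31 = 0.3394, n(O) = 43.44/16.00 = 2.715, n(S) = 21.77/32.07 = 0.6788
Smallest is Mg at 0.3394 mol; normalising gives K 2.000, Mg 1.000, O 8.000, S 2.000
Ratio ≈ 2:1:8:2, so the empirical formula is K2MgO8S2

K2MgO8S2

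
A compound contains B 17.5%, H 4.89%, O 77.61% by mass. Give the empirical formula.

Assume 100 g: 17.5 g B, 4.89 g H, 77.61 g O.
n(B) = 17.5/10.81 = 1.619, n(H) = 4.89/1.008 = 4.851, n(O) = 77.61/16.00 = 4.851
Smallest is B at 1.619 mol; normalising gives B 1.000, H 2.997, O 2.996
Ratio ≈ 1:3:3, so the empirical formula is BH3O3

BH3O3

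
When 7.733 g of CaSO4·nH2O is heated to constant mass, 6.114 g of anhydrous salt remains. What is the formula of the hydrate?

Mass of water lost = 7.733 − 6.114 = 1.619 g → 1.619 / 18.02 = 0.08984 mol H2O
Molar mass of CaSO4 = 136.15 g/mol → mol CaSO4 = 6.114 / 136.15 = 0.04491
n = 0.08984 / 0.04491 = 2.00 ≈ 2 → CaSO4·2H2O

CaSO4·2H2O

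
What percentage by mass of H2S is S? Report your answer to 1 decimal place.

Molar mass = 2(1.008) + 1(32.07) = 34.086 g/mol
Mass of S per mole = 1 × 32.07 = 32.070 g
% S = 32.070 / 34.086 × 100 = 94.1%

94.1%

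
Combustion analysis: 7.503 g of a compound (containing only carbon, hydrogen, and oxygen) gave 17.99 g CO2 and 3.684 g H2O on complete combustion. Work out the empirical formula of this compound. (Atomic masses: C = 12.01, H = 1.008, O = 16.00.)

mol C = 17.99 / 44.01 = 0.4088; mass C = 0.4088 × 12.01 = 4.909 g
mol H = 2 × (3.684 / 18.02) = 0.4089; mass H = 0.4089 × 1.008 = 0.4122 g
mass O = 7.503 − (5.321) = 2.182 g → mol O = 0.1363
Divide by the smallest (0.1363 mol O): C 2.998, H 2.999, O 1.000
≈ 3:3:1 → C3H3O

C3H3O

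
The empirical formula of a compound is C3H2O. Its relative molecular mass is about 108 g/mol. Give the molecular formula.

Empirical-formula mass = 54.05 g/mol
n = 108 / 54.05 = 2.00 ≈ 2
Molecular formula = (C3H2O)2 = C6H4O2

C6H4O2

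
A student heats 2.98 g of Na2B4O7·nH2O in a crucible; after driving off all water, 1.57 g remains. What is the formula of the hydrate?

Mass of water lost = 2.98 − 1.57 = 1.41 g → 1.41 / 18.02 = 0.07825 mol H2O
Molar mass of Na2B4O7 = 201.22 g/mol → mol Na2B4O7 = 1.57 / 201.22 = 0.007802
n = 0.07825 / 0.007802 = 10.03 ≈ 10 → Na2B4O7·10H2O

Na2B4O7·10H2O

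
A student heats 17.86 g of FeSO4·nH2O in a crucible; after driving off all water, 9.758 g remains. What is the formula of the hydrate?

FeSO4·7H2O

Mass of water lost = 17.86 − 9.758 = 8.102 g → 8.102 / 18.02 = 0.4496 mol H2O
Molar mass of FeSO4 = 151.92 g/mol → mol FeSO4 = 9.758 / 151.92 = 0.06423
n = 0.4496 / 0.06423 = 7.00 ≈ 7 → FeSO4·7H2O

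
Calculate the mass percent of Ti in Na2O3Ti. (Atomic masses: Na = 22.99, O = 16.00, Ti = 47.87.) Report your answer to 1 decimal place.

Molar mass = 2(22.99) + 3(16.00) + 1(47.87) = 141.850 g/mol
Mass of Ti per mole = 1 × 47.87 = 47.870 g
% Ti = 47.870 / 141.850 × 100 = 33.7%

33.7%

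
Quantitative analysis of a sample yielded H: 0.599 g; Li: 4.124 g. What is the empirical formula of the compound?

HLi

H: 0.599 g ÷ 1.008 g/mol = 0.5942 mol
Li: 4.124 g ÷ 6.94 g/mol = 0.5942 mol
Divide by the smallest (0.5942 mol Li): H 1.000, Li 1.000
≈ 1:1 → HLi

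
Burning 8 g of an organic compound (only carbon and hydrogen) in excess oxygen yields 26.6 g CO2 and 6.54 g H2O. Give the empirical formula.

C5H6

mol C = 26.6 / 44.01 = 0.6044; mass C = 0.6044 × 12.01 = 7.259 g
mol H = 2 × (6.54 / 18.02) = 0.7259; mass H = 0.7259 × 1.008 = 0.7317 g
Smallest is C at 0.6044 mol; normalising gives C 1.000, H 1.201
×5: C 5.00, H 6.00 → C5H6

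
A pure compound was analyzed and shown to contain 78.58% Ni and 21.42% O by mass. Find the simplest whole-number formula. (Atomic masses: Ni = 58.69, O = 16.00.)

Assume 100 g: 78.58 g Ni, 21.42 g O.
n(Ni) = 78.58/58.69 = 1.339, n(O) = 21.42/16.00 = 1.339
Smallest is O at 1.339 mol; normalising gives Ni 1.000, O 1.000
→ NiO

NiO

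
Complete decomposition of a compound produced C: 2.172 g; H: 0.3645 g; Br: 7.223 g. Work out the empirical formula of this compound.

Moles — C: 2.172 / 12.01 = 0.1808 mol; H: 0.3645 / 1.008 = 0.3616 mol; Br: 7.223 / 79.90 = 0.0904 mol
Ratios (÷ 0.0904): C 2.001, H 4.000, Br 1.000
→ C2H4Br

C2H4Br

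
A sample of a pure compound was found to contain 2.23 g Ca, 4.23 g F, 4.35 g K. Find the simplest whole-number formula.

CaF4K2

n(Ca) = 2.23/40.08 = 0.05564, n(F) = 4.23/19.00 = 0.2226, n(K) = 4.35/39.10 = 0.1113
Divide by the smallest (0.05564 mol Ca): Ca 1.000, F 4.001, K 2.000
≈ 1:4:2 → CaF4K2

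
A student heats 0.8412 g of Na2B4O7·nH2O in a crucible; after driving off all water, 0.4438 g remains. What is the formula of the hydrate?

Na2B4O7·10H2O

Mass of water lost = 0.8412 − 0.4438 = 0.3974 g → 0.3974 / 18.02 = 0.02205 mol H2O
Molar mass of Na2B4O7 = 201.22 g/mol → mol Na2B4O7 = 0.4438 / 201.22 = 0.002206
n = 0.02205 / 0.002206 = 10.00 ≈ 10 → Na2B4O7·10H2O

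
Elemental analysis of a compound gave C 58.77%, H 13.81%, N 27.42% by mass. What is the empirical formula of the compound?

C5H14N2

Assume 100 g: 58.77 g C, 13.81 g H, 27.42 g N.
C: 58.77 g ÷ 12.01 g/mol = 4.893 mol
H: 13.81 g ÷ 1.008 g/mol = 13.7 mol
N: 27.42 g ÷ 14.01 g/mol = 1.957 mol
Divide by the smallest (1.957 mol N): C 2.500, H 7.000, N 1.000
Multiply by 2: C 5.00, H 14.00, N 2.00 → C5H14N2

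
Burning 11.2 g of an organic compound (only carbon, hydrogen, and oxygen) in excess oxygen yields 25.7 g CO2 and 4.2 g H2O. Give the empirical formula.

C5H4O2

mol C = 25.7 / 44.01 = 0.5840; mass C = 0.5840 × 12.01 = 7.013 g
mol H = 2 × (4.2 / 18.02) = 0.4661; mass H = 0.4661 × 1.008 = 0.4699 g
mass O = 11.2 − (7.483) = 3.717 g → mol O = 0.2323
Ratios (÷ 0.2323): C 2.514, H 2.007, O 1.000
Multiply by 2: C 5.03, H 4.01, O 2.00 → C5H4O2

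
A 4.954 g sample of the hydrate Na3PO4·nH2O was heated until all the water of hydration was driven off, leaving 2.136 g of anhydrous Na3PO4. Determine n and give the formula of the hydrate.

Mass of water lost = 4.954 − 2.136 = 2.818 g → 2.818 / 18.02 = 0.1564 mol H2O
Molar mass of Na3PO4 = 163.94 g/mol → mol Na3PO4 = 2.136 / 163.94 = 0.01303
n = 0.1564 / 0.01303 = 12.00 ≈ 12 → Na3PO4·12H2O

Na3PO4·12H2O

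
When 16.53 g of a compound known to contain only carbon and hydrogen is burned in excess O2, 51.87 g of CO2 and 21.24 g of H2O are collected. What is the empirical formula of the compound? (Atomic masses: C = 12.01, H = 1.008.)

mol C = 51.87 / 44.01 = 1.179; mass C = 1.179 × 12.01 = 14.15 g
mol H = 2 × (21.24 / 18.02) = 2.357; mass H = 2.357 × 1.008 = 2.376 g
Smallest is C at 1.179 mol; normalising gives C 1.000, H 2.000
→ CH2

CH2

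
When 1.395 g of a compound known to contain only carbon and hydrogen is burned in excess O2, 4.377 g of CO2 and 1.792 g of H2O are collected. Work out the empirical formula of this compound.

CH2

mol C = 4.377 / 44.01 = 0.09945; mass C = 0.09945 × 12.01 = 1.194 g
mol H = 2 × (1.792 / 18.02) = 0.1989; mass H = 0.1989 × 1.008 = 0.2005 g
Smallest is C at 0.09945 mol; normalising gives C 1.000, H 2.000
→ CH2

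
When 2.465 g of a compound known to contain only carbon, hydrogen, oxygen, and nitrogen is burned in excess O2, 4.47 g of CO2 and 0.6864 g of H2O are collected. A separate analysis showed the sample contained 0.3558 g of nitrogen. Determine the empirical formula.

mol C = 4.47 / 44.01 = 0.1016; mass C = 0.1016 × 12.01 = 1.220 g
mol H = 2 × (0.6864 / 18.02) = 0.07618; mass H = 0.07618 × 1.008 = 0.07679 g
mol N = 0.3558 / 14.01 = 0.02540
mass O = 2.465 − (1.652) = 0.8126 g → mol O = 0.05079
Ratios (÷ 0.0254): C 3.999, H 3.000, N 1.000, O 2.000
≈ 4:3:1:2 → C4H3NO2

C4H3NO2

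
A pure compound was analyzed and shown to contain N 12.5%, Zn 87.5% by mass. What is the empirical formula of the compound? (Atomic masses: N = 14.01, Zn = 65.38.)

Assume 100 g: 12.5 g N, 87.5 g Zn.
Moles — N: 12.5 / 14.01 = 0.8922 mol; Zn: 87.5 / 65.38 = 1.338 mol
Ratios (÷ 0.8922): N 1.000, Zn 1.500
×2: N 2.00, Zn 3.00 → N2Zn3

N2Zn3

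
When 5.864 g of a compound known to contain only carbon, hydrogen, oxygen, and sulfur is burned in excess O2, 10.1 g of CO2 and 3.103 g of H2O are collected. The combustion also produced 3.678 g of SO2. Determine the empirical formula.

mol C = 10.1 / 44.01 = 0.2295; mass C = 0.2295 × 12.01 = 2.756 g
mol H = 2 × (3.103 / 18.02) = 0.3444; mass H = 0.3444 × 1.008 = 0.3472 g
mol S = 3.678 / 64.07 = 0.05741; mass S = 1.841 g
mass O = 5.864 − (4.944) = 0.9196 g → mol O = 0.05748
Divide by the smallest (0.05741 mol S): C 3.998, H 5.999, O 1.001, S 1.000
→ C4H6OS

C4H6OS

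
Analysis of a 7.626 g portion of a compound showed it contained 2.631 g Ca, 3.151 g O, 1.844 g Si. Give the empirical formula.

Ca: 2.631 g ÷ 40.08 g/mol = 0.06564 mol
O: 3.151 g ÷ 16.00 g/mol = 0.1969 mol
Si: 1.844 g ÷ 28.09 g/mol = 0.06565 mol
Divide by the smallest (0.06564 mol Ca): Ca 1.000, O 3.000, Si 1.000
≈ 1:3:1 → CaO3Si

CaO3Si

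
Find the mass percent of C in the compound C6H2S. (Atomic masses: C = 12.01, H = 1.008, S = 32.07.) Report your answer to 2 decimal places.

Molar mass = 6(12.01) + 2(1.008) + 1(32.07) = 106.146 g/mol
Mass of C per mole = 6 × 12.01 = 72.060 g
% C = 72.060 / 106.146 × 100 = 67.89%

67.89%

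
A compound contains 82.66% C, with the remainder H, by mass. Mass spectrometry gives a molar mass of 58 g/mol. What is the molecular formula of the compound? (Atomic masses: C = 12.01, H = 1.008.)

C4H10

Assume 100 g: 82.66 g C, 17.34 g H.
Moles — C: 82.66 / 12.01 = 6.883 mol; H: 17.34 / 1.008 = 17.2 mol
Smallest is C at 6.883 mol; normalising gives C 1.000, H 2.499
×2: C 2.00, H 5.00 → C2H5
Empirical-formula mass = 29.06 g/mol
n = 58 / 29.06 = 2.00 ≈ 2
Molecular formula = (C2H5)×2 = C4H10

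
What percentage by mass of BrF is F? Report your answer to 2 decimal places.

19.21%

Molar mass = 1(79.90) + 1(19.00) = 98.900 g/mol
Mass of F per mole = 1 × 19.00 = 19.000 g
% F = 19.000 / 98.900 × 100 = 19.21%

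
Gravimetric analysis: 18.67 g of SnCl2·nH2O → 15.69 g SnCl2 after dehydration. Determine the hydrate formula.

SnCl2·2H2O

Mass of water lost = 18.67 − 15.69 = 2.98 g → 2.98 / 18.02 = 0.1654 mol H2O
Molar mass of SnCl2 = 189.61 g/mol → mol SnCl2 = 15.69 / 189.61 = 0.08275
n = 0.1654 / 0.08275 = 2.00 ≈ 2 → SnCl2·2H2O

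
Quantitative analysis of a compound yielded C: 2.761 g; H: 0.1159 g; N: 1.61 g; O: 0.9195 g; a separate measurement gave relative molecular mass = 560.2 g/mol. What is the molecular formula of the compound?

C24H12N12O6

Moles — C: 2.761 / 12.01 = 0.2299 mol; H: 0.1159 / 1.008 = 0.115 mol; N: 1.61 / 14.01 = 0.1149 mol; O: 0.9195 / 16.00 = 0.05747 mol
Smallest is O at 0.05747 mol; normalising gives C 4.000, H 2.001, N 2.000, O 1.000
Ratio ≈ 4:2:2:1, so the empirical formula is C4H2N2O
Empirical-formula mass = 94.08 g/mol
n = 560.2 / 94.08 = 5.95 ≈ 6
Molecular formula = (C4H2N2O)×6 = C24H12N12O6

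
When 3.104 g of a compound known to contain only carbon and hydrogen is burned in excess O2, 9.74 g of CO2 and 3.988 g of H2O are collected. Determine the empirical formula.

CH2

mol C = 9.74 / 44.01 = 0.2213; mass C = 0.2213 × 12.01 = 2.658 g
mol H = 2 × (3.988 / 18.02) = 0.4426; mass H = 0.4426 × 1.008 = 0.4462 g
Smallest is C at 0.2213 mol; normalising gives C 1.000, H 2.000
Ratio ≈ 1:2, so the empirical formula is CH2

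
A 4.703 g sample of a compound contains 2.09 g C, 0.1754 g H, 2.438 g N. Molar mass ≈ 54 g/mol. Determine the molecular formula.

C2H2N2

Moles — C: 2.09 / 12.01 = 0.174 mol; H: 0.1754 / 1.008 = 0.174 mol; N: 2.438 / 14.01 = 0.174 mol
Divide by the smallest (0.174 mol H): C 1.000, H 1.000, N 1.000
→ CHN
Empirical-formula mass = 27.03 g/mol
n = 54 / 27.03 = 2.00 ≈ 2
Molecular formula = (CHN)×2 = C2H2N2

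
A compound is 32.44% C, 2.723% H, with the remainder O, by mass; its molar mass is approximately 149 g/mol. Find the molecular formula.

C4H4O6

Assume 100 g: 32.44 g C, 2.723 g H, 64.837 g O.
C: 32.44 g ÷ 12.01 g/mol = 2.701 mol
H: 2.723 g ÷ 1.008 g/mol = 2.701 mol
O: 64.837 g ÷ 16.00 g/mol = 4.052 mol
Ratios (÷ 2.701): C 1.000, H 1.000, O 1.500
Scaling by 2: C 2.00, H 2.00, O 3.00 → C2H2O3
Empirical-formula mass = 74.04 g/mol
n = 149 / 74.04 = 2.01 ≈ 2
Molecular formula = (C2H2O3)×2 = C4H4O6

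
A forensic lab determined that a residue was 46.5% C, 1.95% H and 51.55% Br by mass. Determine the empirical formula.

C6H3Br

Assume 100 g: 46.5 g C, 1.95 g H, 51.55 g Br.
C: 46.5 g ÷ 12.01 g/mol = 3.872 mol
H: 1.95 g ÷ 1.008 g/mol = 1.935 mol
Br: 51.55 g ÷ 79.90 g/mol = 0.6452 mol
Smallest is Br at 0.6452 mol; normalising gives C 6.001, H 2.998, Br 1.000
≈ 6:3:1 → C6H3Br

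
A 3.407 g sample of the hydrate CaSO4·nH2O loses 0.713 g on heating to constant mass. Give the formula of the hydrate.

Mass of anhydrous CaSO4 = 3.407 − 0.713 = 2.694 g
mol H2O = 0.713 / 18.02 = 0.03957
Molar mass of CaSO4 = 136.15 g/mol → mol CaSO4 = 2.694 / 136.15 = 0.01979
n = 0.03957 / 0.01979 = 2.00 ≈ 2 → CaSO4·2H2O

CaSO4·2H2O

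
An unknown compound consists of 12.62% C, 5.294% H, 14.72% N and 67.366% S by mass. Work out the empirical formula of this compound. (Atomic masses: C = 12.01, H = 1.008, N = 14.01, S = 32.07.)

Assume 100 g: 12.62 g C, 5.294 g H, 14.72 g N, 67.366 g S.
C: 12.62 g ÷ 12.01 g/mol = 1.051 mol
H: 5.294 g ÷ 1.008 g/mol = 5.252 mol
N: 14.72 g ÷ 14.01 g/mol = 1.051 mol
S: 67.366 g ÷ 32.07 g/mol = 2.101 mol
Ratios (÷ 1.051): C 1.000, H 4.999, N 1.000, S 1.999
≈ 1:5:1:2 → CH5NS2

CH5NS2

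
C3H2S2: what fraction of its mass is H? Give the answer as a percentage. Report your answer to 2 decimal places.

Molar mass = 3(12.01) + 2(1.008) + 2(32.07) = 102.186 g/mol
Mass of H per mole = 2 × 1.008 = 2.016 g
% H = 2.016 / 102.186 × 100 = 1.97%

1.97%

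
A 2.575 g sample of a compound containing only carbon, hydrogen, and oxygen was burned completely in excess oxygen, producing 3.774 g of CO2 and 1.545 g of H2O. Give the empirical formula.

CH2O

mol C = 3.774 / 44.01 = 0.08575; mass C = 0.08575 × 12.01 = 1.030 g
mol H = 2 × (1.545 / 18.02) = 0.1715; mass H = 0.1715 × 1.008 = 0.1728 g
mass O = 2.575 − (1.203) = 1.372 g → mol O = 0.08577
Smallest is C at 0.08575 mol; normalising gives C 1.000, H 2.000, O 1.000
Ratio ≈ 1:2:1, so the empirical formula is CH2O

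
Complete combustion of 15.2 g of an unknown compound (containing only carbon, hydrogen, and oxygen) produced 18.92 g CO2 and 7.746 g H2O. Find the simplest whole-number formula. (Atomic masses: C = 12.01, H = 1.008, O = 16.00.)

mol C = 18.92 / 44.01 = 0.4299; mass C = 0.4299 × 12.01 = 5.163 g
mol H = 2 × (7.746 / 18.02) = 0.8597; mass H = 0.8597 × 1.008 = 0.8666 g
mass O = 15.2 − (6.030) = 9.170 g → mol O = 0.5731
Smallest is C at 0.4299 mol; normalising gives C 1.000, H 2.000, O 1.333
Scaling by 3: C 3.00, H 6.00, O 4.00 → C3H6O4

C3H6O4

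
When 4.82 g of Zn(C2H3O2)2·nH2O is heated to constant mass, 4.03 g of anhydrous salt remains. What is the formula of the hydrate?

Mass of water lost = 4.82 − 4.03 = 0.79 g → 0.79 / 18.02 = 0.04384 mol H2O
Molar mass of Zn(C2H3O2)2 = 183.47 g/mol → mol Zn(C2H3O2)2 = 4.03 / 183.47 = 0.02197
n = 0.04384 / 0.02197 = 2.00 ≈ 2 → Zn(C2H3O2)2·2H2O

Zn(C2H3O2)2·2H2O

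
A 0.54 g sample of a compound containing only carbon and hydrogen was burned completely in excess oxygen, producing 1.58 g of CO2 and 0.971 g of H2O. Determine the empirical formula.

CH3

mol C = 1.58 / 44.01 = 0.03590; mass C = 0.03590 × 12.01 = 0.4312 g
mol H = 2 × (0.971 / 18.02) = 0.1078; mass H = 0.1078 × 1.008 = 0.1086 g
Smallest is C at 0.0359 mol; normalising gives C 1.000, H 3.002
→ CH3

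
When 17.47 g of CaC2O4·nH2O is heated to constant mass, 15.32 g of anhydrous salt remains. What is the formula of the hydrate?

CaC2O4·H2O

Mass of water lost = 17.47 − 15.32 = 2.15 g → 2.15 / 18.02 = 0.1193 mol H2O
Molar mass of CaC2O4 = 128.10 g/mol → mol CaC2O4 = 15.32 / 128.10 = 0.1196
n = 0.1193 / 0.1196 = 1.00 ≈ 1 → CaC2O4·H2O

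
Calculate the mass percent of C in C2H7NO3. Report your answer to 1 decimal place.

25.8%

Molar mass = 2(12.01) + 7(1.008) + 1(14.01) + 3(16.00) = 93.086 g/mol
Mass of C per mole = 2 × 12.01 = 24.020 g
% C = 24.020 / 93.086 × 100 = 25.8%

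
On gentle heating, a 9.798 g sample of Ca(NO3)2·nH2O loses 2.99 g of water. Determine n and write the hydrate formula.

Ca(NO3)2·4H2O

Mass of anhydrous Ca(NO3)2 = 9.798 − 2.99 = 6.808 g
mol H2O = 2.99 / 18.02 = 0.1659
Molar mass of Ca(NO3)2 = 164.10 g/mol → mol Ca(NO3)2 = 6.808 / 164.10 = 0.04149
n = 0.1659 / 0.04149 = 4.00 ≈ 4 → Ca(NO3)2·4H2O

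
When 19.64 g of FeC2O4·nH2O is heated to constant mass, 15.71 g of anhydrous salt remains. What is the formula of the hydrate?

FeC2O4·2H2O

Mass of water lost = 19.64 − 15.71 = 3.93 g → 3.93 / 18.02 = 0.2181 mol H2O
Molar mass of FeC2O4 = 143.87 g/mol → mol FeC2O4 = 15.71 / 143.87 = 0.1092
n = 0.2181 / 0.1092 = 2.00 ≈ 2 → FeC2O4·2H2O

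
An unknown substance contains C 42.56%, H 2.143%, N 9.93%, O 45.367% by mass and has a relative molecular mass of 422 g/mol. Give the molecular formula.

Assume 100 g: 42.56 g C, 2.143 g H, 9.93 g N, 45.367 g O.
C: 42.56 g ÷ 12.01 g/mol = 3.544 mol
H: 2.143 g ÷ 1.008 g/mol = 2.126 mol
N: 9.93 g ÷ 14.01 g/mol = 0.7088 mol
O: 45.367 g ÷ 16.00 g/mol = 2.835 mol
Divide by the smallest (0.7088 mol N): C 5.000, H 3.000, N 1.000, O 4.000
→ C5H3NO4
Empirical-formula mass = 141.08 g/mol
n = 422 / 141.08 = 2.99 ≈ 3
Molecular formula = (C5H3NO4)×3 = C15H9N3O12

C15H9N3O12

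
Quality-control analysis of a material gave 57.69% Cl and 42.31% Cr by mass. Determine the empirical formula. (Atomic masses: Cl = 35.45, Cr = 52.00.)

Cl2Cr

Assume 100 g: 57.69 g Cl, 42.31 g Cr.
Cl: 57.69 g ÷ 35.45 g/mol = 1.627 mol
Cr: 42.31 g ÷ 52.00 g/mol = 0.8137 mol
Divide by the smallest (0.8137 mol Cr): Cl 2.000, Cr 1.000
Ratio ≈ 2:1, so the empirical formula is Cl2Cr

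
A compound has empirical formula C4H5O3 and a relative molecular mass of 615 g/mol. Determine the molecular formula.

Empirical-formula mass = 101.08 g/mol
n = 615 / 101.08 = 6.08 ≈ 6
Molecular formula = (C4H5O3)6 = C24H30O18

C24H30O18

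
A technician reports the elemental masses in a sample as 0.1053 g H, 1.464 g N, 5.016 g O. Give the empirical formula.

HNO3

H: 0.1053 g ÷ 1.008 g/mol = 0.1045 mol
N: 1.464 g ÷ 14.01 g/mol = 0.1045 mol
O: 5.016 g ÷ 16.00 g/mol = 0.3135 mol
Smallest is H at 0.1045 mol; normalising gives H 1.000, N 1.000, O 3.001
Ratio ≈ 1:1:3, so the empirical formula is HNO3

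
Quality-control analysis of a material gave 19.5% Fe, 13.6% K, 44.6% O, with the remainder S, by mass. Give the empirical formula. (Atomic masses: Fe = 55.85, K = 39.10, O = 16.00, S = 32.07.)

Assume 100 g: 19.5 g Fe, 13.6 g K, 44.6 g O, 22.3 g S.
Fe: 19.5 g ÷ 55.85 g/mol = 0.3491 mol
K: 13.6 g ÷ 39.10 g/mol = 0.3478 mol
O: 44.6 g ÷ 16.00 g/mol = 2.788 mol
S: 22.3 g ÷ 32.07 g/mol = 0.6954 mol
Smallest is K at 0.3478 mol; normalising gives Fe 1.004, K 1.000, O 8.014, S 1.999
→ FeKO8S2

FeKO8S2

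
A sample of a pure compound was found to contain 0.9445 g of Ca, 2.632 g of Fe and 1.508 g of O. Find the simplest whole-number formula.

Moles — Ca: 0.9445 / 40.08 = 0.02357 mol; Fe: 2.632 / 55.85 = 0.04713 mol; O: 1.508 / 16.00 = 0.09425 mol
Smallest is Ca at 0.02357 mol; normalising gives Ca 1.000, Fe 2.000, O 4.000
≈ 1:2:4 → CaFe2O4

CaFe2O4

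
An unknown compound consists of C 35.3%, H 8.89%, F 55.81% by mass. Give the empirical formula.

Assume 100 g: 35.3 g C, 8.89 g H, 55.81 g F.
n(C) = 35.3/12.01 = 2.939, n(H) = 8.89/1.008 = 8.819, n(F) = 55.81/19.00 = 2.937
Ratios (÷ 2.937): C 1.001, H 3.002, F 1.000
≈ 1:3:1 → CH3F

CH3F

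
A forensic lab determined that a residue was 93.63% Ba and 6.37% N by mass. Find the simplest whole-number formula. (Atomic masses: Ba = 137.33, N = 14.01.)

Ba3N2

Assume 100 g: 93.63 g Ba, 6.37 g N.
Moles — Ba: 93.63 / 137.33 = 0.6818 mol; N: 6.37 / 14.01 = 0.4547 mol
Divide by the smallest (0.4547 mol N): Ba 1.500, N 1.000
Scaling by 2: Ba 3.00, N 2.00 → Ba3N2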